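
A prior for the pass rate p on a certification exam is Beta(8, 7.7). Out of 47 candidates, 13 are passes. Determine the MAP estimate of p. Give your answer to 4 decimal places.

p̂_MAP = 0.3295

Prior: Beta(8, 7.7).
Data: 13 successes in 47 trials. The binomial likelihood contributes p^13(1−p)^34, so the posterior is Beta(8+13, 7.7+34) = Beta(21, 41.7).
For Beta(a, b) with a, b > 1 the mode is (a−1)/(a+b−2) = 20/60.7 ≈ 0.3295.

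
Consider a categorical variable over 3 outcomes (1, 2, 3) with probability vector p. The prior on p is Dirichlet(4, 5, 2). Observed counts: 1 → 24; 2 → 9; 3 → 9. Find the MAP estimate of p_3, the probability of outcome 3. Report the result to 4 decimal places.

MAP estimate: 0.2000

The posterior is Dirichlet(αᵢ + nᵢ) = Dirichlet(28, 14, 11).
For a Dirichlet(a₁,…,a_K) with all aᵢ > 1, the mode has j-th component (aⱼ − 1)/(Σaᵢ − K).
Here Σaᵢ = 53 and K = 3, so p_3 = (11 − 1)/(53 − 3) = 10/50 ≈ 0.2000.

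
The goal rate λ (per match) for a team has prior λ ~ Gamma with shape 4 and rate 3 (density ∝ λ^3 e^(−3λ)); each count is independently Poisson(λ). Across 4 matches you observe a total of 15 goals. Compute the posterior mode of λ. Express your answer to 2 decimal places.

Σxᵢ = 15, n = 4.
Posterior ∝ λ^3e^(−3λ) · λ^15e^(−4λ) = λ^18e^(−7λ), i.e. Gamma(shape=19, rate=7).
The mode of a Gamma(a, b) with a ≥ 1 (shape–rate) is (a−1)/b = 18/7 ≈ 2.57.

λ̂_MAP = 2.57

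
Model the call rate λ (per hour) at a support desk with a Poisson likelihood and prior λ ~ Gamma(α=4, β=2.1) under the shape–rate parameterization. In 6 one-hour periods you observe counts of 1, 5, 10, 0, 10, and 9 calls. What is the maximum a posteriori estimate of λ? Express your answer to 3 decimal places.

Σxᵢ = 1+5+10+0+10+9 = 35, with n = 6.
Posterior ∝ λ^3e^(−2.1λ) · λ^35e^(−6λ) = λ^38e^(−8.1λ), i.e. Gamma(shape=39, rate=8.1).
The mode of a Gamma(a, b) with a ≥ 1 (shape–rate) is (a−1)/b = 38/8.1 ≈ 4.691.

λ̂_MAP = 4.691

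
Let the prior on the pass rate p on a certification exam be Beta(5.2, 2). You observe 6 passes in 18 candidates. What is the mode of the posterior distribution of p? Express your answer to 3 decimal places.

Prior: Beta(5.2, 2).
Data: 6 successes in 18 trials. The binomial likelihood contributes p^6(1−p)^12, so the posterior is Beta(5.2+6, 2+12) = Beta(11.2, 14).
For Beta(a, b) with a, b > 1 the mode is (a−1)/(a+b−2) = 10.2/23.2 ≈ 0.440.

p̂_MAP = 0.440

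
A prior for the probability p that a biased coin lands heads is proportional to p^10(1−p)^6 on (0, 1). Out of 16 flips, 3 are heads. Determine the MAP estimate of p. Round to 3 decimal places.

The prior density ∝ p^10(1−p)^6 is the kernel of Beta(11, 7).
Data: 3 successes in 16 trials. The binomial likelihood contributes p^3(1−p)^13, so the posterior is Beta(11+3, 7+13) = Beta(14, 20).
For Beta(a, b) with a, b > 1 the mode is (a−1)/(a+b−2) = 13/32 ≈ 0.406.

p̂_MAP = 0.406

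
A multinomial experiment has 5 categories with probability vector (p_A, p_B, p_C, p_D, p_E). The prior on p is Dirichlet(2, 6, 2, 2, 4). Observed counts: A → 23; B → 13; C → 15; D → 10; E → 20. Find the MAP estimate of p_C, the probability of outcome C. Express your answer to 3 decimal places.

The posterior is Dirichlet(αᵢ + nᵢ) = Dirichlet(25, 19, 17, 12, 24).
For a Dirichlet(a₁,…,a_K) with all aᵢ > 1, the mode has j-th component (aⱼ − 1)/(Σaᵢ − K).
Here Σaᵢ = 97 and K = 5, so p_C = (17 − 1)/(97 − 5) = 16/92 ≈ 0.174.

MAP estimate of p_C = 0.174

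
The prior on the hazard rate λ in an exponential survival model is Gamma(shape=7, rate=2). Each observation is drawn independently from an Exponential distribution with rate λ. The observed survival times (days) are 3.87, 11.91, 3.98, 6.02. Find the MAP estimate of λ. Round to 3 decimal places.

λ̂_MAP = 0.360

The Exponential(rate=λ) likelihood is ∝ λ^n e^(−λΣtᵢ). Here n = 4 and Σtᵢ = 3.87 + 11.91 + 3.98 + 6.02 = 25.78.
Posterior ∝ λ^6e^(−2λ) · λ^4e^(−25.78λ) = λ^10e^(−27.78λ), i.e. Gamma(11, 27.78).
Mode = (a−1)/b = 10/27.78 ≈ 0.360.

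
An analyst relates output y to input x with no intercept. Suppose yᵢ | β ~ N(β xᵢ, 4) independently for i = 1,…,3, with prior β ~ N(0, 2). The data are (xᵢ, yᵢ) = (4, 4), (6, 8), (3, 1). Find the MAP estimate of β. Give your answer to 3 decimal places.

log p(β | y) = −Σ(yᵢ − βxᵢ)²/(2·4) − β²/(2·2) + const.
Setting the derivative to zero: Σxᵢ(yᵢ − βxᵢ)/4 − β/2 = 0, so β = Σxᵢyᵢ / (Σxᵢ² + σ²/τ²).
Σxᵢyᵢ = 4·4 + 6·8 + 3·1 = 67; Σxᵢ² = 61; σ²/τ² = 2.
β̂_MAP = 67 / (61 + 2) = 67/63 ≈ 1.063.

β̂_MAP = 1.063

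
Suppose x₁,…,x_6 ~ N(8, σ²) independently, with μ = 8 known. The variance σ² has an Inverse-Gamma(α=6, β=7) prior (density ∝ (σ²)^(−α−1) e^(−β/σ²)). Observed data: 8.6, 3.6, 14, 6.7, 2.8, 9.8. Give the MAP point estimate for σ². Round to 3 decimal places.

σ̂²_MAP = 5.085

Sum of squared deviations about the known mean: SS = (8.6−8)² + (3.6−8)² + (14−8)² + (6.7−8)² + (2.8−8)² + (9.8−8)² = 87.69.
The Normal likelihood contributes (σ²)^(−n/2) exp(−SS/(2σ²)), so the posterior is Inverse-Gamma(α + n/2, β + SS/2) = Inverse-Gamma(9, 50.845).
The mode of Inverse-Gamma(a, b) is b/(a+1) = 50.845/10 ≈ 5.085.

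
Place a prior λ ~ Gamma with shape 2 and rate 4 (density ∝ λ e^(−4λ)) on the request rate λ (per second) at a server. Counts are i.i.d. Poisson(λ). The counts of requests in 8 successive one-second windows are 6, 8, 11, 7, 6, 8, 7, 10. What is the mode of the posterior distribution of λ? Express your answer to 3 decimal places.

λ̂_MAP = 5.333

Σxᵢ = 6+8+11+7+6+8+7+10 = 63, with n = 8.
Posterior ∝ λe^(−4λ) · λ^63e^(−8λ) = λ^64e^(−12λ), i.e. Gamma(shape=65, rate=12).
The mode of a Gamma(a, b) with a ≥ 1 (shape–rate) is (a−1)/b = 64/12 ≈ 5.333.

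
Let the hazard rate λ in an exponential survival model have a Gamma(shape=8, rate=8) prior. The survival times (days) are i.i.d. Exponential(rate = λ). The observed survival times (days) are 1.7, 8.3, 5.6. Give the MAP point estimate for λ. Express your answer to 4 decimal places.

λ̂_MAP = 0.4237

The Exponential(rate=λ) likelihood is ∝ λ^n e^(−λΣtᵢ). Here n = 3 and Σtᵢ = 1.7 + 8.3 + 5.6 = 15.6.
Posterior ∝ λ^7e^(−8λ) · λ^3e^(−15.6λ) = λ^10e^(−23.6λ), i.e. Gamma(11, 23.6).
Mode = (a−1)/b = 10/23.6 ≈ 0.4237.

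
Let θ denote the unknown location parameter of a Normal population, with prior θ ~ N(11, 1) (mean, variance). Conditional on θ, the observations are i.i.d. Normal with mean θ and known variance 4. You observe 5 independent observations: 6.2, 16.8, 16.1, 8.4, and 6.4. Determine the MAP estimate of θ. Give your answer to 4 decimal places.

θ̂_MAP = 10.8778

n = 5; x̄ = (6.2 + 16.8 + 16.1 + 8.4 + 6.4)/5 = 53.9/5 = 10.78.
For a Normal prior and Normal likelihood with known variance, the posterior is Normal; its mode equals its mean, the precision-weighted average.
Prior precision 1/σ₀² = 1/1 = 1; data precision n/σ² = 5/4 = 1.25.
θ̂ = (1·11 + 1.25·10.78) / (1 + 1.25) = 24.475/2.25 = 979/90 ≈ 10.8778.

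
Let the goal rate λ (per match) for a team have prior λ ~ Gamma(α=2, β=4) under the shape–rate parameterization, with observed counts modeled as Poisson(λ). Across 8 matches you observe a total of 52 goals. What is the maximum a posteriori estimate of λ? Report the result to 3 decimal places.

λ̂_MAP = 4.417

Σxᵢ = 52, n = 8.
Posterior ∝ λe^(−4λ) · λ^52e^(−8λ) = λ^53e^(−12λ), i.e. Gamma(shape=54, rate=12).
The mode of a Gamma(a, b) with a ≥ 1 (shape–rate) is (a−1)/b = 53/12 ≈ 4.417.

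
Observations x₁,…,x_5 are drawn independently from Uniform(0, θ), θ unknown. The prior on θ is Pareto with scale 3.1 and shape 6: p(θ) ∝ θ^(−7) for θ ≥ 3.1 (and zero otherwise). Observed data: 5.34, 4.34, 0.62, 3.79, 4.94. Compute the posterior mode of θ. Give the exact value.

θ̂_MAP = 5.34

The Uniform(0, θ) likelihood is θ^(−n) for θ ≥ max(xᵢ), zero otherwise. Here max(xᵢ) = 5.34.
Posterior ∝ θ^(−7) · θ^(−5) = θ^(−12) on θ ≥ max(3.1, 5.34) = 5.34.
This density is strictly decreasing in θ, so the posterior mode lies at the lower boundary of the support.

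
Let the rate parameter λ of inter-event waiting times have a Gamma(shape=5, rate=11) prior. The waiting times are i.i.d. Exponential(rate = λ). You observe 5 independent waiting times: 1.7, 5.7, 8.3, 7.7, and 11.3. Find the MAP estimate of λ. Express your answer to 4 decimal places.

The Exponential(rate=λ) likelihood is ∝ λ^n e^(−λΣtᵢ). Here n = 5 and Σtᵢ = 1.7 + 5.7 + 8.3 + 7.7 + 11.3 = 34.7.
Posterior ∝ λ^4e^(−11λ) · λ^5e^(−34.7λ) = λ^9e^(−45.7λ), i.e. Gamma(10, 45.7).
Mode = (a−1)/b = 9/45.7 ≈ 0.1969.

λ̂_MAP = 0.1969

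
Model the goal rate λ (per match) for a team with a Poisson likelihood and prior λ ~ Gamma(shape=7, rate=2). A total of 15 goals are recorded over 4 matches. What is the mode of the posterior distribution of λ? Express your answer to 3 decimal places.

Σxᵢ = 15, n = 4.
Posterior ∝ λ^6e^(−2λ) · λ^15e^(−4λ) = λ^21e^(−6λ), i.e. Gamma(shape=22, rate=6).
The mode of a Gamma(a, b) with a ≥ 1 (shape–rate) is (a−1)/b = 21/6 ≈ 3.500.

λ̂_MAP = 3.500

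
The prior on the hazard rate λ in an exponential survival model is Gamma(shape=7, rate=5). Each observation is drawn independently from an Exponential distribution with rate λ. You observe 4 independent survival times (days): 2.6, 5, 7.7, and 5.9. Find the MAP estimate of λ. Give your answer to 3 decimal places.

The Exponential(rate=λ) likelihood is ∝ λ^n e^(−λΣtᵢ). Here n = 4 and Σtᵢ = 2.6 + 5 + 7.7 + 5.9 = 21.2.
Posterior ∝ λ^6e^(−5λ) · λ^4e^(−21.2λ) = λ^10e^(−26.2λ), i.e. Gamma(11, 26.2).
Mode = (a−1)/b = 10/26.2 ≈ 0.382.

λ̂_MAP = 0.382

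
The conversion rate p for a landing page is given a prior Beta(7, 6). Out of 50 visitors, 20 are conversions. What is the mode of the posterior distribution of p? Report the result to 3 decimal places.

p̂_MAP = 0.426

Prior: Beta(7, 6).
Data: 20 successes in 50 trials. The binomial likelihood contributes p^20(1−p)^30, so the posterior is Beta(7+20, 6+30) = Beta(27, 36).
For Beta(a, b) with a, b > 1 the mode is (a−1)/(a+b−2) = 26/61 ≈ 0.426.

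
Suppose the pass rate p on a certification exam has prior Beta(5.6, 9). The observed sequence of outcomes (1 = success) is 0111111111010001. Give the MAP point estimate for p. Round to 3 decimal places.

Prior: Beta(5.6, 9).
Data: 11 successes in 16 trials (from the sequence). The binomial likelihood contributes p^11(1−p)^5, so the posterior is Beta(5.6+11, 9+5) = Beta(16.6, 14).
For Beta(a, b) with a, b > 1 the mode is (a−1)/(a+b−2) = 15.6/28.6 ≈ 0.545.

p̂_MAP = 0.545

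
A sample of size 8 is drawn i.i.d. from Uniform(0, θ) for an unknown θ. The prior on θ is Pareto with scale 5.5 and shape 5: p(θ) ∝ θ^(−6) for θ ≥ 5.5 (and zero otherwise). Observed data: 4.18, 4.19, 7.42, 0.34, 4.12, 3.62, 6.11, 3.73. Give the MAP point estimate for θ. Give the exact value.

θ̂_MAP = 7.42

The Uniform(0, θ) likelihood is θ^(−n) for θ ≥ max(xᵢ), zero otherwise. Here max(xᵢ) = 7.42.
Posterior ∝ θ^(−6) · θ^(−8) = θ^(−14) on θ ≥ max(5.5, 7.42) = 7.42.
This density is strictly decreasing in θ, so the posterior mode lies at the lower boundary of the support.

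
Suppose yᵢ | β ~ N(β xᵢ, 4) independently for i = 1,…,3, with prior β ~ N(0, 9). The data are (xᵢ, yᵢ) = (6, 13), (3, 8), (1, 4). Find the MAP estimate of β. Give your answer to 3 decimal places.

β̂_MAP = 2.282

log p(β | y) = −Σ(yᵢ − βxᵢ)²/(2·4) − β²/(2·9) + const.
Setting the derivative to zero: Σxᵢ(yᵢ − βxᵢ)/4 − β/9 = 0, so β = Σxᵢyᵢ / (Σxᵢ² + σ²/τ²).
Σxᵢyᵢ = 6·13 + 3·8 + 1·4 = 106; Σxᵢ² = 46; σ²/τ² = 4/9.
β̂_MAP = 106 / (46 + 4/9) = 106/(418/9) = 477/209 ≈ 2.282.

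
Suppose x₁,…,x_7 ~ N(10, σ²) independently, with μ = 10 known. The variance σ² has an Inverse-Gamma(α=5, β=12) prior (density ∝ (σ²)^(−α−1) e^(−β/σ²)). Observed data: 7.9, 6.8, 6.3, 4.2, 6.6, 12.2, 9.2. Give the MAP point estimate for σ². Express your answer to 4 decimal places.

Sum of squared deviations about the known mean: SS = (7.9−10)² + (6.8−10)² + (6.3−10)² + (4.2−10)² + (6.6−10)² + (12.2−10)² + (9.2−10)² = 79.02.
The Normal likelihood contributes (σ²)^(−n/2) exp(−SS/(2σ²)), so the posterior is Inverse-Gamma(α + n/2, β + SS/2) = Inverse-Gamma(8.5, 51.51).
The mode of Inverse-Gamma(a, b) is b/(a+1) = 51.51/9.5 ≈ 5.4221.

σ̂²_MAP = 5.4221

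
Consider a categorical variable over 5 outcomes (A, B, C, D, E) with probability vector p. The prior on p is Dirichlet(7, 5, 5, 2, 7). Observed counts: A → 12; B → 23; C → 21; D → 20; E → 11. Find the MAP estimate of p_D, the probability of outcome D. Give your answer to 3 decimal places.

The posterior is Dirichlet(αᵢ + nᵢ) = Dirichlet(19, 28, 26, 22, 18).
For a Dirichlet(a₁,…,a_K) with all aᵢ > 1, the mode has j-th component (aⱼ − 1)/(Σaᵢ − K).
Here Σaᵢ = 113 and K = 5, so p_D = (22 − 1)/(113 − 5) = 21/108 ≈ 0.194.

MAP estimate of p_D = 0.194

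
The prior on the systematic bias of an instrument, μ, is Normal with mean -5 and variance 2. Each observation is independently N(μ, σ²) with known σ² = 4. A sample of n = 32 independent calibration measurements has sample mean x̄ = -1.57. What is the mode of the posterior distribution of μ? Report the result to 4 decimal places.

μ̂_MAP = -1.7718

n = 32, x̄ = -1.57.
For a Normal prior and Normal likelihood with known variance, the posterior is Normal; its mode equals its mean, the precision-weighted average.
Prior precision 1/σ₀² = 1/2 = 0.5; data precision n/σ² = 32/4 = 8.
μ̂ = (0.5·(-5) + 8·(-1.57)) / (0.5 + 8) = (-15.06)/8.5 = -753/425 ≈ -1.7718.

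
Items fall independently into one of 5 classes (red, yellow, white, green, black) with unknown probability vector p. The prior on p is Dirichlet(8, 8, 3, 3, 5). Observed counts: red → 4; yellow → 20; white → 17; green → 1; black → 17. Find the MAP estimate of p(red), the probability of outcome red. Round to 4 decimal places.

MAP estimate of p(red) = 0.1358

The posterior is Dirichlet(αᵢ + nᵢ) = Dirichlet(12, 28, 20, 4, 22).
For a Dirichlet(a₁,…,a_K) with all aᵢ > 1, the mode has j-th component (aⱼ − 1)/(Σaᵢ − K).
Here Σaᵢ = 86 and K = 5, so p(red) = (12 − 1)/(86 − 5) = 11/81 ≈ 0.1358.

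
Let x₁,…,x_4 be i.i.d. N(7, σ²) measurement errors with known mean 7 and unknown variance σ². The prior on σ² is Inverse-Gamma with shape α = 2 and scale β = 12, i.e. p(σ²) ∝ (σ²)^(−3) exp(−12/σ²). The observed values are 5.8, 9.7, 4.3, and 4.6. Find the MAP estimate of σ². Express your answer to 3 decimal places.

Sum of squared deviations about the known mean: SS = (5.8−7)² + (9.7−7)² + (4.3−7)² + (4.6−7)² = 21.78.
The Normal likelihood contributes (σ²)^(−n/2) exp(−SS/(2σ²)), so the posterior is Inverse-Gamma(α + n/2, β + SS/2) = Inverse-Gamma(4, 22.89).
The mode of Inverse-Gamma(a, b) is b/(a+1) = 22.89/5 ≈ 4.578.

σ̂²_MAP = 4.578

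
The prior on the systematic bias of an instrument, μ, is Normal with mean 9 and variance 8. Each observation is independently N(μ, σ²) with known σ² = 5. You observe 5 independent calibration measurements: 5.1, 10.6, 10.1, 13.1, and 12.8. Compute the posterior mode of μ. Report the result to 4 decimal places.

n = 5; x̄ = (5.1 + 10.6 + 10.1 + 13.1 + 12.8)/5 = 51.7/5 = 10.34.
For a Normal prior and Normal likelihood with known variance, the posterior is Normal; its mode equals its mean, the precision-weighted average.
Prior precision 1/σ₀² = 1/8 = 0.125; data precision n/σ² = 5/5 = 1.
μ̂ = (0.125·9 + 1·10.34) / (0.125 + 1) = 11.465/1.125 = 2293/225 ≈ 10.1911.

μ̂_MAP = 10.1911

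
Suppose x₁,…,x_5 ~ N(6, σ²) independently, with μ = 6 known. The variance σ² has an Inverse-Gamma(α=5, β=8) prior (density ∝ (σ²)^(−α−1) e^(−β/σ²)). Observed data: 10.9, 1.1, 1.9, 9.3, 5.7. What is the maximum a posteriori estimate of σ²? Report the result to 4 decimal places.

Sum of squared deviations about the known mean: SS = (10.9−6)² + (1.1−6)² + (1.9−6)² + (9.3−6)² + (5.7−6)² = 75.81.
The Normal likelihood contributes (σ²)^(−n/2) exp(−SS/(2σ²)), so the posterior is Inverse-Gamma(α + n/2, β + SS/2) = Inverse-Gamma(7.5, 45.905).
The mode of Inverse-Gamma(a, b) is b/(a+1) = 45.905/8.5 ≈ 5.4006.

σ̂²_MAP = 5.4006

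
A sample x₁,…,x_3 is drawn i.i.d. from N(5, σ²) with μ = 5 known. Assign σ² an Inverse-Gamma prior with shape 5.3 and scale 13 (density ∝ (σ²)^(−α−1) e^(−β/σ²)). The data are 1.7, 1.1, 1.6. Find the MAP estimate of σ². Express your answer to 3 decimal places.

Sum of squared deviations about the known mean: SS = (1.7−5)² + (1.1−5)² + (1.6−5)² = 37.66.
The Normal likelihood contributes (σ²)^(−n/2) exp(−SS/(2σ²)), so the posterior is Inverse-Gamma(α + n/2, β + SS/2) = Inverse-Gamma(6.8, 31.83).
The mode of Inverse-Gamma(a, b) is b/(a+1) = 31.83/7.8 ≈ 4.081.

σ̂²_MAP = 4.081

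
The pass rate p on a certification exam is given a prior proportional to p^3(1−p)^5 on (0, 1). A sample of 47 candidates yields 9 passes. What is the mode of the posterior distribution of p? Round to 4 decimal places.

p̂_MAP = 0.2182

The prior density ∝ p^3(1−p)^5 is the kernel of Beta(4, 6).
Data: 9 successes in 47 trials. The binomial likelihood contributes p^9(1−p)^38, so the posterior is Beta(4+9, 6+38) = Beta(13, 44).
For Beta(a, b) with a, b > 1 the mode is (a−1)/(a+b−2) = 12/55 ≈ 0.2182.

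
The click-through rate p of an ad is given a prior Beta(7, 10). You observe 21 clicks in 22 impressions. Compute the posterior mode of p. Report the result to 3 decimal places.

Prior: Beta(7, 10).
Data: 21 successes in 22 trials. The binomial likelihood contributes p^21(1−p)^1, so the posterior is Beta(7+21, 10+1) = Beta(28, 11).
For Beta(a, b) with a, b > 1 the mode is (a−1)/(a+b−2) = 27/37 ≈ 0.730.

p̂_MAP = 0.730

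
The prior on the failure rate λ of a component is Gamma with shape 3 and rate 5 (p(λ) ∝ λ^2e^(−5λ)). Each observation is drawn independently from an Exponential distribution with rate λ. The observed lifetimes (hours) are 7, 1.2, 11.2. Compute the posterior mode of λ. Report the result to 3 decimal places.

The Exponential(rate=λ) likelihood is ∝ λ^n e^(−λΣtᵢ). Here n = 3 and Σtᵢ = 7 + 1.2 + 11.2 = 19.4.
Posterior ∝ λ^2e^(−5λ) · λ^3e^(−19.4λ) = λ^5e^(−24.4λ), i.e. Gamma(6, 24.4).
Mode = (a−1)/b = 5/24.4 ≈ 0.205.

λ̂_MAP = 0.205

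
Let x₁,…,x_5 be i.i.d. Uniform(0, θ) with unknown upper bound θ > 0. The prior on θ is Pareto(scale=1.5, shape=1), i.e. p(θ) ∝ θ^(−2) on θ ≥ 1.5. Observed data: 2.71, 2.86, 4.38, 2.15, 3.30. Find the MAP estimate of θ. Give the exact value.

The Uniform(0, θ) likelihood is θ^(−n) for θ ≥ max(xᵢ), zero otherwise. Here max(xᵢ) = 4.38.
Posterior ∝ θ^(−2) · θ^(−5) = θ^(−7) on θ ≥ max(1.5, 4.38) = 4.38.
This density is strictly decreasing in θ, so the posterior mode lies at the lower boundary of the support.

θ̂_MAP = 4.38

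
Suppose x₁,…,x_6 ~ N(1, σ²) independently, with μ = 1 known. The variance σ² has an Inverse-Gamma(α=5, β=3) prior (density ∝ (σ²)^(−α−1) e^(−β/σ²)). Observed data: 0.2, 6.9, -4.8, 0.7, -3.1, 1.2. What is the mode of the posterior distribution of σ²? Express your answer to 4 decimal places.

σ̂²_MAP = 5.1128

Sum of squared deviations about the known mean: SS = (0.2−1)² + (6.9−1)² + (-4.8−1)² + (0.7−1)² + (-3.1−1)² + (1.2−1)² = 86.03.
The Normal likelihood contributes (σ²)^(−n/2) exp(−SS/(2σ²)), so the posterior is Inverse-Gamma(α + n/2, β + SS/2) = Inverse-Gamma(8, 46.015).
The mode of Inverse-Gamma(a, b) is b/(a+1) = 46.015/9 ≈ 5.1128.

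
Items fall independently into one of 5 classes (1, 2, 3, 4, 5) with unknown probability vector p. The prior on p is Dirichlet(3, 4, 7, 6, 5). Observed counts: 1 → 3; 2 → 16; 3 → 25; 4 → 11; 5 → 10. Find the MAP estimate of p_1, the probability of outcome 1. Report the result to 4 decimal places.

MAP estimate: 0.0588

The posterior is Dirichlet(αᵢ + nᵢ) = Dirichlet(6, 20, 32, 17, 15).
For a Dirichlet(a₁,…,a_K) with all aᵢ > 1, the mode has j-th component (aⱼ − 1)/(Σaᵢ − K).
Here Σaᵢ = 90 and K = 5, so p_1 = (6 − 1)/(90 − 5) = 5/85 ≈ 0.0588.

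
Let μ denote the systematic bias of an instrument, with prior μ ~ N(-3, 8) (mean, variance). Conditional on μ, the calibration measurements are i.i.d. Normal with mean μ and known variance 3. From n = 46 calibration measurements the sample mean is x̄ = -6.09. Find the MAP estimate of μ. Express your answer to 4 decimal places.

μ̂_MAP = -6.0650

n = 46, x̄ = -6.09.
For a Normal prior and Normal likelihood with known variance, the posterior is Normal; its mode equals its mean, the precision-weighted average.
Prior precision 1/σ₀² = 1/8 = 0.125; data precision n/σ² = 46/3.
μ̂ = (0.125·(-3) + (46/3)·(-6.09)) / (0.125 + 46/3) = (-93.755)/(371/24) = -56253/9275 ≈ -6.0650.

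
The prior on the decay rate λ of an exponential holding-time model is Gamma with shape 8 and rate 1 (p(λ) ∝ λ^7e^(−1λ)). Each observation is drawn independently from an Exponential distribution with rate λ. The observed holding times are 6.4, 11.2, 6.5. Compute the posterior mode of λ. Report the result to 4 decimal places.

The Exponential(rate=λ) likelihood is ∝ λ^n e^(−λΣtᵢ). Here n = 3 and Σtᵢ = 6.4 + 11.2 + 6.5 = 24.1.
Posterior ∝ λ^7e^(−1λ) · λ^3e^(−24.1λ) = λ^10e^(−25.1λ), i.e. Gamma(11, 25.1).
Mode = (a−1)/b = 10/25.1 ≈ 0.3984.

λ̂_MAP = 0.3984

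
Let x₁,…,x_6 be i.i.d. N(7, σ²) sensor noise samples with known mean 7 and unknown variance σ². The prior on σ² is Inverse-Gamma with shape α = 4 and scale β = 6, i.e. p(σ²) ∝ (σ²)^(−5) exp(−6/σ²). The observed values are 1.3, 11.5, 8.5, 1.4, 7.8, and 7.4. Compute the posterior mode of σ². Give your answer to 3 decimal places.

σ̂²_MAP = 6.197

Sum of squared deviations about the known mean: SS = (1.3−7)² + (11.5−7)² + (8.5−7)² + (1.4−7)² + (7.8−7)² + (7.4−7)² = 87.15.
The Normal likelihood contributes (σ²)^(−n/2) exp(−SS/(2σ²)), so the posterior is Inverse-Gamma(α + n/2, β + SS/2) = Inverse-Gamma(7, 49.575).
The mode of Inverse-Gamma(a, b) is b/(a+1) = 49.575/8 ≈ 6.197.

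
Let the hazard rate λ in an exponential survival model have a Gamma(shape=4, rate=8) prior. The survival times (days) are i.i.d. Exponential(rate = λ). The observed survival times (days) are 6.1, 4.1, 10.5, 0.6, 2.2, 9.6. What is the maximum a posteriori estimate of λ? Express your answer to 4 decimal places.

λ̂_MAP = 0.2190

The Exponential(rate=λ) likelihood is ∝ λ^n e^(−λΣtᵢ). Here n = 6 and Σtᵢ = 6.1 + 4.1 + 10.5 + 0.6 + 2.2 + 9.6 = 33.1.
Posterior ∝ λ^3e^(−8λ) · λ^6e^(−33.1λ) = λ^9e^(−41.1λ), i.e. Gamma(10, 41.1).
Mode = (a−1)/b = 9/41.1 ≈ 0.2190.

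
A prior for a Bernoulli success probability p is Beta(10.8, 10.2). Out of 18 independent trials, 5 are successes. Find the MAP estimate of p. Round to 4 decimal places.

Prior: Beta(10.8, 10.2).
Data: 5 successes in 18 trials. The binomial likelihood contributes p^5(1−p)^13, so the posterior is Beta(10.8+5, 10.2+13) = Beta(15.8, 23.2).
For Beta(a, b) with a, b > 1 the mode is (a−1)/(a+b−2) = 14.8/37 ≈ 0.4000.

p̂_MAP = 0.4000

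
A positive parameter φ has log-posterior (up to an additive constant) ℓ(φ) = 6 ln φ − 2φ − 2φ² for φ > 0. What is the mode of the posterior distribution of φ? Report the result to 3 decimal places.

ℓ'(φ) = 6/φ − 2 − 4φ. Setting this to zero and multiplying by φ: 4φ² + 2φ − 6 = 0.
φ = (−2 + √(2² + 4·4·6)) / (2·4) = (−2 + √100) / 8 = (−2 + 10)/8 = 1.
ℓ''(φ) = −6/φ² − 4 < 0, confirming a maximum.

φ̂_MAP = 1.000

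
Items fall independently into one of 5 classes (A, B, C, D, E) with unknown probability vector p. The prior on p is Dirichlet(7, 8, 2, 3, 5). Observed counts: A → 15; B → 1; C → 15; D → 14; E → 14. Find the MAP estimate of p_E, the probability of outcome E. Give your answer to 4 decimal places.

The posterior is Dirichlet(αᵢ + nᵢ) = Dirichlet(22, 9, 17, 17, 19).
For a Dirichlet(a₁,…,a_K) with all aᵢ > 1, the mode has j-th component (aⱼ − 1)/(Σaᵢ − K).
Here Σaᵢ = 84 and K = 5, so p_E = (19 − 1)/(84 − 5) = 18/79 ≈ 0.2278.

MAP estimate of p_E = 0.2278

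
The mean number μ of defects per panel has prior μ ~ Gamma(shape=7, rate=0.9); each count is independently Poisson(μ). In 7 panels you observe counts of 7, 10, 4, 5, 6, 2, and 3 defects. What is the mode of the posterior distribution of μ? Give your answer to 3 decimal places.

μ̂_MAP = 5.443

Σxᵢ = 7+10+4+5+6+2+3 = 37, with n = 7.
Posterior ∝ μ^6e^(−0.9μ) · μ^37e^(−7μ) = μ^43e^(−7.9μ), i.e. Gamma(shape=44, rate=7.9).
The mode of a Gamma(a, b) with a ≥ 1 (shape–rate) is (a−1)/b = 43/7.9 ≈ 5.443.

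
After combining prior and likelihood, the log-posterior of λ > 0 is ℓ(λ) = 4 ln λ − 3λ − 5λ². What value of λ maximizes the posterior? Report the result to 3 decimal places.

ℓ'(λ) = 4/λ − 3 − 10λ. Setting this to zero and multiplying by λ: 10λ² + 3λ − 4 = 0.
λ = (−3 + √(3² + 4·10·4)) / (2·10) = (−3 + √169) / 20 = (−3 + 13)/20 = 1/2.
ℓ''(λ) = −4/λ² − 10 < 0, confirming a maximum.

λ̂_MAP = 0.500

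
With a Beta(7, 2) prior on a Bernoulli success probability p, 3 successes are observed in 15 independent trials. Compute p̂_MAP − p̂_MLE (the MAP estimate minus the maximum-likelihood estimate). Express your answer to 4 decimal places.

MAP − MLE = 0.2091

Posterior is Beta(10, 14); MAP = (10−1)/(24−2) = 9/22 ≈ 0.40909.
MLE ignores the prior: p̂_MLE = k/n = 3/15 ≈ 0.20000.
Difference = 9/22 − 3/15 = 23/110 ≈ 0.2091.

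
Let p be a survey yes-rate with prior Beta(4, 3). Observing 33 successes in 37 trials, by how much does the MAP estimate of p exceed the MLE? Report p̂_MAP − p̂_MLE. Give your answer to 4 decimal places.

MAP − MLE = -0.0347

Posterior is Beta(37, 7); MAP = (37−1)/(44−2) = 36/42 ≈ 0.85714.
MLE ignores the prior: p̂_MLE = k/n = 33/37 ≈ 0.89189.
Difference = 36/42 − 33/37 = -9/259 ≈ -0.0347.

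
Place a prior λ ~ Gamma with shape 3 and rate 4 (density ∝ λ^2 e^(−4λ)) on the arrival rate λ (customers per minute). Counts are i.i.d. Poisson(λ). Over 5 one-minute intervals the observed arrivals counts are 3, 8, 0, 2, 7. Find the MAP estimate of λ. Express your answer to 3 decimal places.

λ̂_MAP = 2.444

Σxᵢ = 3+8+0+2+7 = 20, with n = 5.
Posterior ∝ λ^2e^(−4λ) · λ^20e^(−5λ) = λ^22e^(−9λ), i.e. Gamma(shape=23, rate=9).
The mode of a Gamma(a, b) with a ≥ 1 (shape–rate) is (a−1)/b = 22/9 ≈ 2.444.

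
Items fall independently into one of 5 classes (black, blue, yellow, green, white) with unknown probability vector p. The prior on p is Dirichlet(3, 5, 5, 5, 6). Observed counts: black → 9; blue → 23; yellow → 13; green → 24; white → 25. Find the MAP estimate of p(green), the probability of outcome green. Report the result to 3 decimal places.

The posterior is Dirichlet(αᵢ + nᵢ) = Dirichlet(12, 28, 18, 29, 31).
For a Dirichlet(a₁,…,a_K) with all aᵢ > 1, the mode has j-th component (aⱼ − 1)/(Σaᵢ − K).
Here Σaᵢ = 118 and K = 5, so p(green) = (29 − 1)/(118 − 5) = 28/113 ≈ 0.248.

MAP estimate of p(green) = 0.248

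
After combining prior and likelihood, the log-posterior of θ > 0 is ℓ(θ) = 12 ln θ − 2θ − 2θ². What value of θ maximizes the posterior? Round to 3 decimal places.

ℓ'(θ) = 12/θ − 2 − 4θ. Setting this to zero and multiplying by θ: 4θ² + 2θ − 12 = 0.
θ = (−2 + √(2² + 4·4·12)) / (2·4) = (−2 + √196) / 8 = (−2 + 14)/8 = 3/2.
ℓ''(θ) = −12/θ² − 4 < 0, confirming a maximum.

θ̂_MAP = 1.500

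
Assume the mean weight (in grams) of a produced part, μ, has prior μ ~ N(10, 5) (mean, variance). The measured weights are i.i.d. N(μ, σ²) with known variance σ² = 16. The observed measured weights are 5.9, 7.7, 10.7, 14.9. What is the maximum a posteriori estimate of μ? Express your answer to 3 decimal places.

n = 4; x̄ = (5.9 + 7.7 + 10.7 + 14.9)/4 = 39.2/4 = 9.8.
For a Normal prior and Normal likelihood with known variance, the posterior is Normal; its mode equals its mean, the precision-weighted average.
Prior precision 1/σ₀² = 1/5 = 0.2; data precision n/σ² = 4/16 = 0.25.
μ̂ = (0.2·10 + 0.25·9.8) / (0.2 + 0.25) = 4.45/0.45 = 89/9 ≈ 9.889.

μ̂_MAP = 9.889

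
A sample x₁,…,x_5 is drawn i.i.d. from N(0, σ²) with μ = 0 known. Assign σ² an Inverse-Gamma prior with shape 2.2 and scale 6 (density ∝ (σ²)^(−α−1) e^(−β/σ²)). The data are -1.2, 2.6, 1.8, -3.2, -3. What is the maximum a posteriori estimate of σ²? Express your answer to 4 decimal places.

σ̂²_MAP = 3.7439

Sum of squared deviations about the known mean: SS = (-1.2−0)² + (2.6−0)² + (1.8−0)² + (-3.2−0)² + (-3−0)² = 30.68.
The Normal likelihood contributes (σ²)^(−n/2) exp(−SS/(2σ²)), so the posterior is Inverse-Gamma(α + n/2, β + SS/2) = Inverse-Gamma(4.7, 21.34).
The mode of Inverse-Gamma(a, b) is b/(a+1) = 21.34/5.7 ≈ 3.7439.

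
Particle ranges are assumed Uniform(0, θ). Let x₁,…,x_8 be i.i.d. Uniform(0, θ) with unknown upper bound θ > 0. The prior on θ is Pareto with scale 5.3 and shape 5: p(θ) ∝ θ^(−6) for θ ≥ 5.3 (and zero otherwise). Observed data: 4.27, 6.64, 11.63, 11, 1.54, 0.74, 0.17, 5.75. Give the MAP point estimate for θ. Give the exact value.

θ̂_MAP = 11.63

The Uniform(0, θ) likelihood is θ^(−n) for θ ≥ max(xᵢ), zero otherwise. Here max(xᵢ) = 11.63.
Posterior ∝ θ^(−6) · θ^(−8) = θ^(−14) on θ ≥ max(5.3, 11.63) = 11.63.
This density is strictly decreasing in θ, so the posterior mode lies at the lower boundary of the support.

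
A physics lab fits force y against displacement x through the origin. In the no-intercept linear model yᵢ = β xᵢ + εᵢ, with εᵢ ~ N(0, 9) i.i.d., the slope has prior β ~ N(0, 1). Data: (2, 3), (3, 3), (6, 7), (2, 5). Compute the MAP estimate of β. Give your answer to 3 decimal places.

β̂_MAP = 1.081

log p(β | y) = −Σ(yᵢ − βxᵢ)²/(2·9) − β²/(2·1) + const.
Setting the derivative to zero: Σxᵢ(yᵢ − βxᵢ)/9 − β/1 = 0, so β = Σxᵢyᵢ / (Σxᵢ² + σ²/τ²).
Σxᵢyᵢ = 2·3 + 3·3 + 6·7 + 2·5 = 67; Σxᵢ² = 53; σ²/τ² = 9.
β̂_MAP = 67 / (53 + 9) = 67/62 ≈ 1.081.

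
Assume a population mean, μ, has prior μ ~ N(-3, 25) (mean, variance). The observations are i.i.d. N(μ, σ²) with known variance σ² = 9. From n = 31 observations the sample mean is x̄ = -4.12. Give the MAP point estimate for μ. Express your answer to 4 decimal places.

μ̂_MAP = -4.1071

n = 31, x̄ = -4.12.
For a Normal prior and Normal likelihood with known variance, the posterior is Normal; its mode equals its mean, the precision-weighted average.
Prior precision 1/σ₀² = 1/25 = 0.04; data precision n/σ² = 31/9.
μ̂ = (0.04·(-3) + (31/9)·(-4.12)) / (0.04 + 31/9) = (-644/45)/(784/225) = -115/28 ≈ -4.1071.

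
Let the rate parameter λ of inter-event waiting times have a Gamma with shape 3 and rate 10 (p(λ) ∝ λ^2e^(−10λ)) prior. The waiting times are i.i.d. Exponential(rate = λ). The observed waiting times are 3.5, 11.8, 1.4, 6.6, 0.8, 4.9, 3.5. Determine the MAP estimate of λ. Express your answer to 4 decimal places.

λ̂_MAP = 0.2118

The Exponential(rate=λ) likelihood is ∝ λ^n e^(−λΣtᵢ). Here n = 7 and Σtᵢ = 3.5 + 11.8 + 1.4 + 6.6 + 0.8 + 4.9 + 3.5 = 32.5.
Posterior ∝ λ^2e^(−10λ) · λ^7e^(−32.5λ) = λ^9e^(−42.5λ), i.e. Gamma(10, 42.5).
Mode = (a−1)/b = 9/42.5 ≈ 0.2118.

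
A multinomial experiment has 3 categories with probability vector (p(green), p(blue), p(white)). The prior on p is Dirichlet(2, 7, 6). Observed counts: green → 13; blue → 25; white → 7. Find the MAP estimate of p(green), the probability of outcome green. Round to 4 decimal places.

MAP estimate of p(green) = 0.2456

The posterior is Dirichlet(αᵢ + nᵢ) = Dirichlet(15, 32, 13).
For a Dirichlet(a₁,…,a_K) with all aᵢ > 1, the mode has j-th component (aⱼ − 1)/(Σaᵢ − K).
Here Σaᵢ = 60 and K = 3, so p(green) = (15 − 1)/(60 − 3) = 14/57 ≈ 0.2456.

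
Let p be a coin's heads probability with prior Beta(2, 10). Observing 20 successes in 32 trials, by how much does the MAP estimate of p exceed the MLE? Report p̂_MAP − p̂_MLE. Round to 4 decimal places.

MAP − MLE = -0.1250

Posterior is Beta(22, 22); MAP = (22−1)/(44−2) = 21/42 ≈ 0.50000.
MLE ignores the prior: p̂_MLE = k/n = 20/32 ≈ 0.62500.
Difference = 21/42 − 20/32 = -1/8 ≈ -0.1250.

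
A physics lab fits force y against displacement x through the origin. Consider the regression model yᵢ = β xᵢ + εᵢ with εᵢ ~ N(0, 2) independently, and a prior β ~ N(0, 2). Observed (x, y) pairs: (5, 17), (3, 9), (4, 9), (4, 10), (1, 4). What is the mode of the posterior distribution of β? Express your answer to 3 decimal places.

log p(β | y) = −Σ(yᵢ − βxᵢ)²/(2·2) − β²/(2·2) + const.
Setting the derivative to zero: Σxᵢ(yᵢ − βxᵢ)/2 − β/2 = 0, so β = Σxᵢyᵢ / (Σxᵢ² + σ²/τ²).
Σxᵢyᵢ = 5·17 + 3·9 + 4·9 + 4·10 + 1·4 = 192; Σxᵢ² = 67; σ²/τ² = 1.
β̂_MAP = 192 / (67 + 1) = 192/68 ≈ 2.824.

β̂_MAP = 2.824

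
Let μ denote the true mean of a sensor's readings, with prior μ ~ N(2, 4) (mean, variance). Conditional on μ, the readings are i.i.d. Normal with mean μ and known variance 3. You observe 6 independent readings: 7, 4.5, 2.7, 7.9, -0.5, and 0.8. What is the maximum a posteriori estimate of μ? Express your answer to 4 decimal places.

n = 6; x̄ = (7 + 4.5 + 2.7 + 7.9 + (-0.5) + 0.8)/6 = 22.4/6 = 56/15 ≈ 3.7333.
For a Normal prior and Normal likelihood with known variance, the posterior is Normal; its mode equals its mean, the precision-weighted average.
Prior precision 1/σ₀² = 1/4 = 0.25; data precision n/σ² = 6/3 = 2.
μ̂ = (0.25·2 + 2·(56/15)) / (0.25 + 2) = (239/30)/2.25 = 478/135 ≈ 3.5407.

μ̂_MAP = 3.5407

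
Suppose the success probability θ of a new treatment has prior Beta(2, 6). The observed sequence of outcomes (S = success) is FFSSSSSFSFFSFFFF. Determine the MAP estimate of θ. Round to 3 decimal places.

θ̂_MAP = 0.364

Prior: Beta(2, 6).
Data: 7 successes in 16 trials (from the sequence). The binomial likelihood contributes θ^7(1−θ)^9, so the posterior is Beta(2+7, 6+9) = Beta(9, 15).
For Beta(a, b) with a, b > 1 the mode is (a−1)/(a+b−2) = 8/22 ≈ 0.364.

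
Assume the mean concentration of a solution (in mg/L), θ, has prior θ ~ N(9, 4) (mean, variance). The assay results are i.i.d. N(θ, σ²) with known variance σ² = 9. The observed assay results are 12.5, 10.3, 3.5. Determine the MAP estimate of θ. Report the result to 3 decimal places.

θ̂_MAP = 8.867

n = 3; x̄ = (12.5 + 10.3 + 3.5)/3 = 26.3/3 = 263/30 ≈ 8.7667.
For a Normal prior and Normal likelihood with known variance, the posterior is Normal; its mode equals its mean, the precision-weighted average.
Prior precision 1/σ₀² = 1/4 = 0.25; data precision n/σ² = 3/9 = 1/3.
θ̂ = (0.25·9 + (1/3)·(263/30)) / (0.25 + 1/3) = (931/180)/(7/12) = 133/15 ≈ 8.867.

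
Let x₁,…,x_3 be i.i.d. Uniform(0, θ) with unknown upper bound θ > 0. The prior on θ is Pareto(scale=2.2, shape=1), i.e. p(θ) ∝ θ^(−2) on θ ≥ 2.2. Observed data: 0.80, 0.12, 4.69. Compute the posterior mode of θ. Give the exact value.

The Uniform(0, θ) likelihood is θ^(−n) for θ ≥ max(xᵢ), zero otherwise. Here max(xᵢ) = 4.69.
Posterior ∝ θ^(−2) · θ^(−3) = θ^(−5) on θ ≥ max(2.2, 4.69) = 4.69.
This density is strictly decreasing in θ, so the posterior mode lies at the lower boundary of the support.

θ̂_MAP = 4.69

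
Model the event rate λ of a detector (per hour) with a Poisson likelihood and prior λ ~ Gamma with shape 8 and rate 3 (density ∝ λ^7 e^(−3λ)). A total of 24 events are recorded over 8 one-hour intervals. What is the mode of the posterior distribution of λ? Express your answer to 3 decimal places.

Σxᵢ = 24, n = 8.
Posterior ∝ λ^7e^(−3λ) · λ^24e^(−8λ) = λ^31e^(−11λ), i.e. Gamma(shape=32, rate=11).
The mode of a Gamma(a, b) with a ≥ 1 (shape–rate) is (a−1)/b = 31/11 ≈ 2.818.

λ̂_MAP = 2.818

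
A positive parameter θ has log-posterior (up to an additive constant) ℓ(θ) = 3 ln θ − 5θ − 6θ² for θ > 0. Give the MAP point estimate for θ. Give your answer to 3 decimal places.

θ̂_MAP = 0.333

ℓ'(θ) = 3/θ − 5 − 12θ. Setting this to zero and multiplying by θ: 12θ² + 5θ − 3 = 0.
θ = (−5 + √(5² + 4·12·3)) / (2·12) = (−5 + √169) / 24 = (−5 + 13)/24 = 1/3.
ℓ''(θ) = −3/θ² − 12 < 0, confirming a maximum.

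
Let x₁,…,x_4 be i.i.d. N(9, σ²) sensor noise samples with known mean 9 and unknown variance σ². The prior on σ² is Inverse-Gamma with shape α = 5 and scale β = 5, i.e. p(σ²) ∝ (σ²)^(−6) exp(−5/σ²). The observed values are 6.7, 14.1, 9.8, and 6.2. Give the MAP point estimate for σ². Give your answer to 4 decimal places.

σ̂²_MAP = 3.1113

Sum of squared deviations about the known mean: SS = (6.7−9)² + (14.1−9)² + (9.8−9)² + (6.2−9)² = 39.78.
The Normal likelihood contributes (σ²)^(−n/2) exp(−SS/(2σ²)), so the posterior is Inverse-Gamma(α + n/2, β + SS/2) = Inverse-Gamma(7, 24.89).
The mode of Inverse-Gamma(a, b) is b/(a+1) = 24.89/8 ≈ 3.1113.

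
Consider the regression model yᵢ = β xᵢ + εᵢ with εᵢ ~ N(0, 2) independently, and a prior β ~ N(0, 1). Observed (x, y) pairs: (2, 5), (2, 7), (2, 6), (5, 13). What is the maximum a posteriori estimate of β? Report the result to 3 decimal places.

log p(β | y) = −Σ(yᵢ − βxᵢ)²/(2·2) − β²/(2·1) + const.
Setting the derivative to zero: Σxᵢ(yᵢ − βxᵢ)/2 − β/1 = 0, so β = Σxᵢyᵢ / (Σxᵢ² + σ²/τ²).
Σxᵢyᵢ = 2·5 + 2·7 + 2·6 + 5·13 = 101; Σxᵢ² = 37; σ²/τ² = 2.
β̂_MAP = 101 / (37 + 2) = 101/39 ≈ 2.590.

β̂_MAP = 2.590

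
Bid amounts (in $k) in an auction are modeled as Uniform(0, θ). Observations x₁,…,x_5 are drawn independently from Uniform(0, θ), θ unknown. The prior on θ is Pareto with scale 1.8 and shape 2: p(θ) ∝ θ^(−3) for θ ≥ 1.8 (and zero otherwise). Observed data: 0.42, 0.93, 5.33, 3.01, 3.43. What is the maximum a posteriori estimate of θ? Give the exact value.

θ̂_MAP = 5.33

The Uniform(0, θ) likelihood is θ^(−n) for θ ≥ max(xᵢ), zero otherwise. Here max(xᵢ) = 5.33.
Posterior ∝ θ^(−3) · θ^(−5) = θ^(−8) on θ ≥ max(1.8, 5.33) = 5.33.
This density is strictly decreasing in θ, so the posterior mode lies at the lower boundary of the support.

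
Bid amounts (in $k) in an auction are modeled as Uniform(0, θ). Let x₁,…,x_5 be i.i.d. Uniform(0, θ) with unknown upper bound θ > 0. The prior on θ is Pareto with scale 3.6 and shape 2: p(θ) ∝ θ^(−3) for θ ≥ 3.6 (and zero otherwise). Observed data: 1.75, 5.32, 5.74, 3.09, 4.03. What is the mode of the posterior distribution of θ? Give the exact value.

The Uniform(0, θ) likelihood is θ^(−n) for θ ≥ max(xᵢ), zero otherwise. Here max(xᵢ) = 5.74.
Posterior ∝ θ^(−3) · θ^(−5) = θ^(−8) on θ ≥ max(3.6, 5.74) = 5.74.
This density is strictly decreasing in θ, so the posterior mode lies at the lower boundary of the support.

θ̂_MAP = 5.74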